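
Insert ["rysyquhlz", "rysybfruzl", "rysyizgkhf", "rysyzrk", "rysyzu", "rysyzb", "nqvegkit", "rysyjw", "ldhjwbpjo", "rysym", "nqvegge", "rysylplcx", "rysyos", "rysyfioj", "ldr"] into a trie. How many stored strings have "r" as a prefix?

Filter for entries beginning with "r":
Words under "r": rysybfruzl, rysyfioj, rysyizgkhf, rysyjw, rysylplcx, rysym, rysyos, rysyquhlz, rysyzb, rysyzrk, rysyzu
Count: 11

11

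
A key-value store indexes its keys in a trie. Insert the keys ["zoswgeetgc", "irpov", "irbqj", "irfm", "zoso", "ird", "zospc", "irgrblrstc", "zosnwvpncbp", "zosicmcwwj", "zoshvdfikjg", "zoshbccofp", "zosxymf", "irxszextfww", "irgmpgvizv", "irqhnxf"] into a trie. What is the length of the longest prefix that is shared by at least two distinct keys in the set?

The deepest shared node is where two words last agree before diverging.
"zoshbccofp" and "zoshvdfikjg" agree on "zosh" (4 characters) before diverging; nothing deeper is shared.
Longest shared-prefix length: 4

4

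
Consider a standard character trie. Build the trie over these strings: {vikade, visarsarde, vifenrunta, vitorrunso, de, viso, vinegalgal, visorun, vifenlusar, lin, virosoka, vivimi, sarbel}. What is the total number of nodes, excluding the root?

68

For each word, the new-node count is its length minus the longest prefix already in the trie:
  "vikade" → 6 new (v, i, k, a, d, e)
  "visarsarde" → prefix "vi" already present; 8 new (s, a, r, s, a, r, d, e)
  "vifenrunta" → prefix "vi" already present; 8 new (f, e, n, r, u, n, t, a)
  "vitorrunso" → prefix "vi" already present; 8 new (t, o, r, r, u, n, s, o)
  "de" → 2 new (d, e)
  "viso" → prefix "vis" already present; 1 new (o)
  "vinegalgal" → prefix "vi" already present; 8 new (n, e, g, a, l, g, a, l)
  "visorun" → prefix "viso" already present; 3 new (r, u, n)
  "vifenlusar" → prefix "vifen" already present; 5 new (l, u, s, a, r)
  "lin" → 3 new (l, i, n)
  "virosoka" → prefix "vi" already present; 6 new (r, o, s, o, k, a)
  "vivimi" → prefix "vi" already present; 4 new (v, i, m, i)
  "sarbel" → 6 new (s, a, r, b, e, l)
Total nodes = 6 + 8 + 8 + 8 + 2 + 1 + 8 + 3 + 5 + 3 + 6 + 4 + 6 = 68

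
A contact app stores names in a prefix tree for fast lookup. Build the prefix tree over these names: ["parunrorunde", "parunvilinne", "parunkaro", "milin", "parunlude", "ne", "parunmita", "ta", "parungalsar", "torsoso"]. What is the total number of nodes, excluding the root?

52

Count nodes per top-level branch (shared prefixes stored once):
  'm'-branch (milin): 5 nodes
  'n'-branch (ne): 2 nodes
  'p'-branch (parungalsar, parunkaro, parunlude, parunmita, parunrorunde, parunvilinne): 37 nodes
  't'-branch (ta, torsoso): 8 nodes
Sum: 52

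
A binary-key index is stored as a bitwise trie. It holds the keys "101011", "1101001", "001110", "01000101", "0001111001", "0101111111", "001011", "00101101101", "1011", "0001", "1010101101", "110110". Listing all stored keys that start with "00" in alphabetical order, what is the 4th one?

DFS of the "00" subtree visits, in order: "0001", "0001111001", "001011", "00101101101", "001110"
Position 4: 00101101101

00101101101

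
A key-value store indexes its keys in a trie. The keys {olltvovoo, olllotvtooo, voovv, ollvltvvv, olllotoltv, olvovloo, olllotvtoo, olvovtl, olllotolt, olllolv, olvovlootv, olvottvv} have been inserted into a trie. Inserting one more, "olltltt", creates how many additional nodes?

The longest prefix of "olltltt" already in the trie is "ollt" (length 4).
New nodes needed: |"olltltt"| − 4 = 7 − 4 = 3.

3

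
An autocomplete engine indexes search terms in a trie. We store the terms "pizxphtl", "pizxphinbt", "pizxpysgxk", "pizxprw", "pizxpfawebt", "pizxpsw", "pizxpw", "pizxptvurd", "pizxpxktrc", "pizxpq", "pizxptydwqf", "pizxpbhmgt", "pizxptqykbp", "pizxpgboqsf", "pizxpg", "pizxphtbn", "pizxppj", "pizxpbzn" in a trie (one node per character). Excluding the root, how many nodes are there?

Insert word by word; a character creates a node only if that edge doesn't already exist:
  "pizxphtl" → 8 new (p, i, z, x, p, h, t, l)
  "pizxphinbt" → prefix "pizxph" already present; 4 new (i, n, b, t)
  "pizxpysgxk" → prefix "pizxp" already present; 5 new (y, s, g, x, k)
  "pizxprw" → prefix "pizxp" already present; 2 new (r, w)
  "pizxpfawebt" → prefix "pizxp" already present; 6 new (f, a, w, e, b, t)
  "pizxpsw" → prefix "pizxp" already present; 2 new (s, w)
  "pizxpw" → prefix "pizxp" already present; 1 new (w)
  "pizxptvurd" → prefix "pizxp" already present; 5 new (t, v, u, r, d)
  "pizxpxktrc" → prefix "pizxp" already present; 5 new (x, k, t, r, c)
  "pizxpq" → prefix "pizxp" already present; 1 new (q)
  "pizxptydwqf" → prefix "pizxpt" already present; 5 new (y, d, w, q, f)
  "pizxpbhmgt" → prefix "pizxp" already present; 5 new (b, h, m, g, t)
  "pizxptqykbp" → prefix "pizxpt" already present; 5 new (q, y, k, b, p)
  "pizxpgboqsf" → prefix "pizxp" already present; 6 new (g, b, o, q, s, f)
  "pizxpg" → prefix "pizxpg" already present; 0 new (none)
  "pizxphtbn" → prefix "pizxpht" already present; 2 new (b, n)
  "pizxppj" → prefix "pizxp" already present; 2 new (p, j)
  "pizxpbzn" → prefix "pizxpb" already present; 2 new (z, n)
Total nodes = 8 + 4 + 5 + 2 + 6 + 2 + 1 + 5 + 5 + 1 + 5 + 5 + 5 + 6 + 0 + 2 + 2 + 2 = 66

66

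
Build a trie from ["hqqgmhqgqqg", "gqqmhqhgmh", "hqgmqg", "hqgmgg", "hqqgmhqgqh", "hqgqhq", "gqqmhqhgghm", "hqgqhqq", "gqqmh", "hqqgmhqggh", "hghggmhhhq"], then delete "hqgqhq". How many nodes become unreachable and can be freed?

0

After clearing the end-marker at "hqgqhq", prune upward until reaching a node still needed by another word.
Every node on "hqgqhq" is still needed (e.g. by "hqgqhqq"), so nothing is freed.
Nodes removed: 0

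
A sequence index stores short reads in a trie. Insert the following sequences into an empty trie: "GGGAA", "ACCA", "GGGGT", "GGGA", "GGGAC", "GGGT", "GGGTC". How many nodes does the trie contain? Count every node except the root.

14

Trace insertions, counting only characters that open a new branch:
  "GGGAA" → 5 new (G, G, G, A, A)
  "ACCA" → 4 new (A, C, C, A)
  "GGGGT" → prefix "GGG" already present; 2 new (G, T)
  "GGGA" → prefix "GGGA" already present; 0 new (none)
  "GGGAC" → prefix "GGGA" already present; 1 new (C)
  "GGGT" → prefix "GGG" already present; 1 new (T)
  "GGGTC" → prefix "GGGT" already present; 1 new (C)
Total nodes = 5 + 4 + 2 + 0 + 1 + 1 + 1 = 14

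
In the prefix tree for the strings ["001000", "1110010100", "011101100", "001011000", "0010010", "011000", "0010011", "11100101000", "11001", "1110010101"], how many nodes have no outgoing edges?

9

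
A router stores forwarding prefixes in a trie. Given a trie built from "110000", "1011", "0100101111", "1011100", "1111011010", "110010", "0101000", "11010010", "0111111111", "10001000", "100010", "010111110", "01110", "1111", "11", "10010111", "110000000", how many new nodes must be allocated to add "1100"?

0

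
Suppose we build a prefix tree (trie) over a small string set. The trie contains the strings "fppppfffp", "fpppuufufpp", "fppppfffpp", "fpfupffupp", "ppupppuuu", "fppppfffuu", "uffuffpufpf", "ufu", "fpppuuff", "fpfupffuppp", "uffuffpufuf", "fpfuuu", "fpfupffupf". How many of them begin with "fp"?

Traverse to the node for "fp", then collect every word in that subtree.
Words under "fp": fpfupffupf, fpfupffupp, fpfupffuppp, fpfuuu, fppppfffp, fppppfffpp, fppppfffuu, fpppuuff, fpppuufufpp
Count: 9

9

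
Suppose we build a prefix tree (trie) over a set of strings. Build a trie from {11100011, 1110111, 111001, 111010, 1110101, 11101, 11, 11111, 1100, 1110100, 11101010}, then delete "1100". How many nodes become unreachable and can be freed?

2

Walk "1100" from the leaf back toward the root, removing each node that no remaining word uses.
The suffix "00" (2 nodes) is used only by "1100"; the node for "11" still has the child "1", so pruning stops there.
Nodes removed: 2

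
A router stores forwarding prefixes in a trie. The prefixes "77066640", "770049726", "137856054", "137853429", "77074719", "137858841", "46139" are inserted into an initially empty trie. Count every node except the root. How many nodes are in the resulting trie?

41

Count nodes per top-level branch (shared prefixes stored once):
  '1'-branch (137853429, 137856054, 137858841): 17 nodes
  '4'-branch (46139): 5 nodes
  '7'-branch (770049726, 77066640, 77074719): 19 nodes
Sum: 41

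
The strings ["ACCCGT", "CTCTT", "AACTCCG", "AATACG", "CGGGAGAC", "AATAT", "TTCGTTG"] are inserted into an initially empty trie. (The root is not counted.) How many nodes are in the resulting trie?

36

Count nodes per top-level branch (shared prefixes stored once):
  'A'-branch (AACTCCG, AATACG, AATAT, ACCCGT): 17 nodes
  'C'-branch (CGGGAGAC, CTCTT): 12 nodes
  'T'-branch (TTCGTTG): 7 nodes
Sum: 36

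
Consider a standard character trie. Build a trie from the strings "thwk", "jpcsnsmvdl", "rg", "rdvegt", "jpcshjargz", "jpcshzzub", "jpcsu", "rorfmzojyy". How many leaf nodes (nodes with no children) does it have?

8

Leaves are exactly the stored words that no other stored word extends.
Those words: "jpcshjargz", "jpcshzzub", "jpcsnsmvdl", "jpcsu", "rdvegt", "rg", "rorfmzojyy", "thwk"
Leaf count: 8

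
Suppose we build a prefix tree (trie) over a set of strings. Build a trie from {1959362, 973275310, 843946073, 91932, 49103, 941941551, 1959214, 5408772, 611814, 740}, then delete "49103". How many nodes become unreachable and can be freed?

After clearing the end-marker at "49103", prune upward until reaching a node still needed by another word.
No other word shares any prefix with "49103", so all 5 of its nodes go.
Nodes removed: 5

5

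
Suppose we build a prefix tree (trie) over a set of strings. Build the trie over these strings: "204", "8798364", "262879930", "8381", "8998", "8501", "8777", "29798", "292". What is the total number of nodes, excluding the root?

Trie structure (* marks end of a word):
(root)
├─ 2
│  ├─ 0
│  │  └─ 4 *
│  ├─ 6
│  │  └─ 2
│  │     └─ 8
│  │        └─ 7
│  │           └─ 9
│  │              └─ 9
│  │                 └─ 3
│  │                    └─ 0 *
│  └─ 9
│     ├─ 2 *
│     └─ 7
│        └─ 9
│           └─ 8 *
└─ 8
   ├─ 3
   │  └─ 8
   │     └─ 1 *
   ├─ 5
   │  └─ 0
   │     └─ 1 *
   ├─ 7
   │  ├─ 7
   │  │  └─ 7 *
   │  └─ 9
   │     └─ 8
   │        └─ 3
   │           └─ 6
   │              └─ 4 *
   └─ 9
      └─ 9
         └─ 8 *
Counting every labelled node above: 34.

34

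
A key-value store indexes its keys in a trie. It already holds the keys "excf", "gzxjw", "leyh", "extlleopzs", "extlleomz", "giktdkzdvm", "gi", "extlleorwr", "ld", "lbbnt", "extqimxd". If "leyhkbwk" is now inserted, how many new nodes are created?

4

The longest prefix of "leyhkbwk" already in the trie is "leyh" (length 4).
So 8 − 4 = 4 new nodes.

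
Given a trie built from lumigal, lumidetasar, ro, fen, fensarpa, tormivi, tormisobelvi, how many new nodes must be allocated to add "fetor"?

3

"fe" is already a path in the trie; the remaining "tor" must be added.
So 5 − 2 = 3 new nodes.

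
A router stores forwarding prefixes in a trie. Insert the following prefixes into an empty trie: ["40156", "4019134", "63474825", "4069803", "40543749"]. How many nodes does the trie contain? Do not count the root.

28

For each word, the new-node count is its length minus the longest prefix already in the trie:
  "40156" → 5 new (4, 0, 1, 5, 6)
  "4019134" → prefix "401" already present; 4 new (9, 1, 3, 4)
  "63474825" → 8 new (6, 3, 4, 7, 4, 8, 2, 5)
  "4069803" → prefix "40" already present; 5 new (6, 9, 8, 0, 3)
  "40543749" → prefix "40" already present; 6 new (5, 4, 3, 7, 4, 9)
Total nodes = 5 + 4 + 8 + 5 + 6 = 28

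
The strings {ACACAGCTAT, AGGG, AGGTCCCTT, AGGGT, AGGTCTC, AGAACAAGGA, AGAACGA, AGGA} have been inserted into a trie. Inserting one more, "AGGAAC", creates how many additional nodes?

The longest prefix of "AGGAAC" already in the trie is "AGGA" (length 4).
New nodes needed: |"AGGAAC"| − 4 = 6 − 4 = 2.

2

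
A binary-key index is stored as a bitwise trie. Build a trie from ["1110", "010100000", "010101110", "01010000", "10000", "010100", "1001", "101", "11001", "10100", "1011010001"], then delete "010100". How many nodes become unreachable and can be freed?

0

A node on "010100"'s path can go only if nothing else ends at it or branches off below it.
Every node on "010100" is still needed (e.g. by "010100000"), so nothing is freed.
Nodes removed: 0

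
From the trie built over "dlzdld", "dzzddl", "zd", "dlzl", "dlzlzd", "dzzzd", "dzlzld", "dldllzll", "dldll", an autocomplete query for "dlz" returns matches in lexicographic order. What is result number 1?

dlzdld

Filter for "dlz…" and sort: "dlzdld", "dlzl", "dlzlzd"
Position 1: dlzdld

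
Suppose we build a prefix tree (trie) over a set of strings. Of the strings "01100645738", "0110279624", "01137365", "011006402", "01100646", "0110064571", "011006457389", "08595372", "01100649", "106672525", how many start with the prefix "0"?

9

Filter for entries beginning with "0":
Words under "0": 011006402, 0110064571, 01100645738, 011006457389, 01100646, 01100649, 0110279624, 01137365, 08595372
Count: 9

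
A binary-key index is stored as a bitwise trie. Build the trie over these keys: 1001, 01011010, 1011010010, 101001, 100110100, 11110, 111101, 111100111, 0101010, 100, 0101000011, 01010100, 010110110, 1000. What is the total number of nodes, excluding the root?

Trace insertions, counting only characters that open a new branch:
  "1001" → 4 new (1, 0, 0, 1)
  "01011010" → 8 new (0, 1, 0, 1, 1, 0, 1, 0)
  "1011010010" → prefix "10" already present; 8 new (1, 1, 0, 1, 0, 0, 1, 0)
  "101001" → prefix "101" already present; 3 new (0, 0, 1)
  "100110100" → prefix "1001" already present; 5 new (1, 0, 1, 0, 0)
  "11110" → prefix "1" already present; 4 new (1, 1, 1, 0)
  "111101" → prefix "11110" already present; 1 new (1)
  "111100111" → prefix "11110" already present; 4 new (0, 1, 1, 1)
  "0101010" → prefix "0101" already present; 3 new (0, 1, 0)
  "100" → prefix "100" already present; 0 new (none)
  "0101000011" → prefix "01010" already present; 5 new (0, 0, 0, 1, 1)
  "01010100" → prefix "0101010" already present; 1 new (0)
  "010110110" → prefix "0101101" already present; 2 new (1, 0)
  "1000" → prefix "100" already present; 1 new (0)
Total nodes = 4 + 8 + 8 + 3 + 5 + 4 + 1 + 4 + 3 + 0 + 5 + 1 + 2 + 1 = 49

49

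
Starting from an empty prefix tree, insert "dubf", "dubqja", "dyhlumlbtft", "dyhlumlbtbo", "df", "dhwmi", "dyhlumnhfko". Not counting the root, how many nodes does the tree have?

Count nodes per top-level branch (shared prefixes stored once):
  'd'-branch (df, dhwmi, dubf, dubqja, dyhlumlbtbo, dyhlumlbtft, dyhlumnhfko): 29 nodes
Sum: 29

29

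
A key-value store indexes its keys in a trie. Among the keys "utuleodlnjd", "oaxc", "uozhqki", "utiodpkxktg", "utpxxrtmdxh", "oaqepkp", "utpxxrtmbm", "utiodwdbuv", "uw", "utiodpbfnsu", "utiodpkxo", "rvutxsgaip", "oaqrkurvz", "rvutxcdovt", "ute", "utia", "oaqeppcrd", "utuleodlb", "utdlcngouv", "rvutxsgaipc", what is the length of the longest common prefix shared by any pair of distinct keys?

Look for the deepest trie node that still has at least two words in its subtree.
"rvutxsgaip" and "rvutxsgaipc" agree on "rvutxsgaip" (10 characters) before diverging; nothing deeper is shared.
Longest shared-prefix length: 10

10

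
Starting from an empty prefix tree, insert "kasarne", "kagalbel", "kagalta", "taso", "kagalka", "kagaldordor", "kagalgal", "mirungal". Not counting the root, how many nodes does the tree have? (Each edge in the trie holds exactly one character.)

38

Trace insertions, counting only characters that open a new branch:
  "kasarne" → 7 new (k, a, s, a, r, n, e)
  "kagalbel" → prefix "ka" already present; 6 new (g, a, l, b, e, l)
  "kagalta" → prefix "kagal" already present; 2 new (t, a)
  "taso" → 4 new (t, a, s, o)
  "kagalka" → prefix "kagal" already present; 2 new (k, a)
  "kagaldordor" → prefix "kagal" already present; 6 new (d, o, r, d, o, r)
  "kagalgal" → prefix "kagal" already present; 3 new (g, a, l)
  "mirungal" → 8 new (m, i, r, u, n, g, a, l)
Total nodes = 7 + 6 + 2 + 4 + 2 + 6 + 3 + 8 = 38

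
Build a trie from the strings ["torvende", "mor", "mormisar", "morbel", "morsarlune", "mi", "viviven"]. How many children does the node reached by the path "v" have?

Walk "v" from the root, arriving at one node.
Distinct next characters after "v": i.
That node has 1 child edge.

1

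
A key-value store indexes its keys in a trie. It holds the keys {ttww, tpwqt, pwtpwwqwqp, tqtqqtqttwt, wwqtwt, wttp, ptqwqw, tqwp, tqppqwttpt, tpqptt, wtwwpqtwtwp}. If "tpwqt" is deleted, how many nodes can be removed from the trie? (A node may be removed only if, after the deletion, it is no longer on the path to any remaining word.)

3

A node on "tpwqt"'s path can go only if nothing else ends at it or branches off below it.
The suffix "wqt" (3 nodes) is used only by "tpwqt"; the node for "tp" still has the child "q", so pruning stops there.
Nodes removed: 3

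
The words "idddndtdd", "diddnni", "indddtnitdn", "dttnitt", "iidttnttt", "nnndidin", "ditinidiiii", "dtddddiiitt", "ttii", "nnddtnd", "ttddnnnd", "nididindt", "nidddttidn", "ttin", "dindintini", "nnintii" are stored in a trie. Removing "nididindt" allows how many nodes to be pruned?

Walk "nididindt" from the leaf back toward the root, removing each node that no remaining word uses.
The suffix "idindt" (6 nodes) is used only by "nididindt"; the node for "nid" still has the child "d", so pruning stops there.
Nodes removed: 6

6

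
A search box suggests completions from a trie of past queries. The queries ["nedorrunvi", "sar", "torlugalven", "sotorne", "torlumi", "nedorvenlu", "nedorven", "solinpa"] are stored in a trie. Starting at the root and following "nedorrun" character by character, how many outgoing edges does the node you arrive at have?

Follow the path "nedorrun" to its node, then look at its outgoing edges.
Distinct next characters after "nedorrun": v.
That node has 1 child edge.

1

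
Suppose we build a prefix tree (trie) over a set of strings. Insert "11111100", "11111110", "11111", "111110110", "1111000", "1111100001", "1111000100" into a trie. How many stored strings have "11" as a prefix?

Traverse to the node for "11", then collect every word in that subtree.
Matches: "1111000", "1111000100", "11111", "1111100001", "111110110", "11111100", "11111110"
Count: 7

7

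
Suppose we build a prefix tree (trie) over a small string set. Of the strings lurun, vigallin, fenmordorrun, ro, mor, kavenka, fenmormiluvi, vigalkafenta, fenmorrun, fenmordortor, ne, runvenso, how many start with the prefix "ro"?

1

Filter for entries beginning with "ro":
Words under "ro": ro
Count: 1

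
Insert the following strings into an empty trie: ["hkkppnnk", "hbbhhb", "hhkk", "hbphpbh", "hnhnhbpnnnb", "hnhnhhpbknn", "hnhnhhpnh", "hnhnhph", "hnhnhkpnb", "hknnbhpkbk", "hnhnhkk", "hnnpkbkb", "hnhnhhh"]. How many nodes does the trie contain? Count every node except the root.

61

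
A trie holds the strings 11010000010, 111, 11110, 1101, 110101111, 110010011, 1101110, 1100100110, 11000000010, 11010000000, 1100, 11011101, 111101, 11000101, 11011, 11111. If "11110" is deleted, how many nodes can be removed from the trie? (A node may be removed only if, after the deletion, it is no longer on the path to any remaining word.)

Walk "11110" from the leaf back toward the root, removing each node that no remaining word uses.
Every node on "11110" is still needed (e.g. by "111101"), so nothing is freed.
Nodes removed: 0

0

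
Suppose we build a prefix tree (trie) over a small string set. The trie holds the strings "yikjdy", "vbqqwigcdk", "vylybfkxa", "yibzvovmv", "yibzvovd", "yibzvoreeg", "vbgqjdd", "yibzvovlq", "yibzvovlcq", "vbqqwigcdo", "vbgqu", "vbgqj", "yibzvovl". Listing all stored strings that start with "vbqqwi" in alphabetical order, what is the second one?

vbqqwigcdo

Words with prefix "vbqqwi", in lexicographic order: "vbqqwigcdk", "vbqqwigcdo"
The 2nd is vbqqwigcdo.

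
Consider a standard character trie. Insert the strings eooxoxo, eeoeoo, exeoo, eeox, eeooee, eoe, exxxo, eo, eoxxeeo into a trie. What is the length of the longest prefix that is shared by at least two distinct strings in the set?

Look for the deepest trie node that still has at least two words in its subtree.
e.g. "eeoeoo" and "eeooee" share the prefix "eeo" of length 3; no pair shares a longer one.
Longest shared-prefix length: 3

3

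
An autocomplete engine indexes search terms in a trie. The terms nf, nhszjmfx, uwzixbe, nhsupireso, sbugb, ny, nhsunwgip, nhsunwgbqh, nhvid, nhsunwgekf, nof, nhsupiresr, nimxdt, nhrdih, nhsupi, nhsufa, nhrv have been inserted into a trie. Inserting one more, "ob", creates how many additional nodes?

2

Nothing in the trie begins with "o"; the whole of "ob" is new.
2 − 0 = 2 new nodes.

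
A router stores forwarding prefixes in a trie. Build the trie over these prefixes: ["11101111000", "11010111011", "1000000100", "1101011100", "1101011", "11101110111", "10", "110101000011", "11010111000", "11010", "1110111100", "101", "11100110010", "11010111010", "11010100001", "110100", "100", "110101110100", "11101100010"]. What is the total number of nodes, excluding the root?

57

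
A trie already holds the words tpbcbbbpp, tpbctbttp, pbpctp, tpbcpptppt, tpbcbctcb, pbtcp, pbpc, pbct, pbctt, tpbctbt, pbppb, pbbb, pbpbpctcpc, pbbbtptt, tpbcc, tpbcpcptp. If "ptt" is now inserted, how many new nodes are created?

"p" is already a path in the trie; the remaining "tt" must be added.
So 3 − 1 = 2 new nodes.

2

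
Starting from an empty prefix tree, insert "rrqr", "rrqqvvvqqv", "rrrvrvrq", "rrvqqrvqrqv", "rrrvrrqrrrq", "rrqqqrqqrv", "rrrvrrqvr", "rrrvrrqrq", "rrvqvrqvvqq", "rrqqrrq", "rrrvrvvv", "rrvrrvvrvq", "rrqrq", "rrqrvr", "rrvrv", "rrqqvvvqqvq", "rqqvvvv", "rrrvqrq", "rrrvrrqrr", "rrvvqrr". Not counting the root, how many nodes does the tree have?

Count nodes per top-level branch (shared prefixes stored once):
  'r'-branch (rqqvvvv, rrqqqrqqrv, rrqqrrq, rrqqvvvqqv, rrqqvvvqqvq, rrqr, rrqrq, rrqrvr, rrrvqrq, rrrvrrqrq, rrrvrrqrr, rrrvrrqrrrq, rrrvrrqvr, rrrvrvrq, rrrvrvvv, rrvqqrvqrqv, rrvqvrqvvqq, rrvrrvvrvq, rrvrv, rrvvqrr): 78 nodes
Sum: 78

78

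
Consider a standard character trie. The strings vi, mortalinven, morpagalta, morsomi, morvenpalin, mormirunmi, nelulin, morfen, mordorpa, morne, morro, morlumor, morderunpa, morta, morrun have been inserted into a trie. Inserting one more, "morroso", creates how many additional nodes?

Walking "morroso" from the root, the first 5 characters ("morro") follow existing edges; "s" is the first miss.
So 7 − 5 = 2 new nodes.

2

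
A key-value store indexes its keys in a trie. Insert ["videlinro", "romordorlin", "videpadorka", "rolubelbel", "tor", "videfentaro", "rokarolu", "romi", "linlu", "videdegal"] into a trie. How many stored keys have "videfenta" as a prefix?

Walk to "videfenta"; the words in its subtree are exactly those with that prefix.
Matches: "videfentaro"
Count: 1

1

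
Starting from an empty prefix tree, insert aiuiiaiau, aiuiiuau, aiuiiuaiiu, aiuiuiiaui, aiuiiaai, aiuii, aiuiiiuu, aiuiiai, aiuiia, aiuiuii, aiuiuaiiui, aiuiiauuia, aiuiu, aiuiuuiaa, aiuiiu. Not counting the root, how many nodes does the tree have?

Count nodes per top-level branch (shared prefixes stored once):
  'a'-branch (aiuii, aiuiia, aiuiiaai, aiuiiai, aiuiiaiau, aiuiiauuia, aiuiiiuu, aiuiiu, aiuiiuaiiu, aiuiiuau, aiuiu, aiuiuaiiui, aiuiuii, aiuiuiiaui, aiuiuuiaa): 39 nodes
Sum: 39

39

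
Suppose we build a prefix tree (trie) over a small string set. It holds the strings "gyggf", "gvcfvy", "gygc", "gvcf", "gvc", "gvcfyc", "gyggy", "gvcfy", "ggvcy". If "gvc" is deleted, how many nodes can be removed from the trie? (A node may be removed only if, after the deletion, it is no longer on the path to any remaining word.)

0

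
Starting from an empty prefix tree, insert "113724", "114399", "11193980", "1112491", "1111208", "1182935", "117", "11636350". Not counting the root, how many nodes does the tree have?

36

Trie structure (* marks end of a word):
(root)
└─ 1
   └─ 1
      ├─ 1
      │  ├─ 1
      │  │  └─ 2
      │  │     └─ 0
      │  │        └─ 8 *
      │  ├─ 2
      │  │  └─ 4
      │  │     └─ 9
      │  │        └─ 1 *
      │  └─ 9
      │     └─ 3
      │        └─ 9
      │           └─ 8
      │              └─ 0 *
      ├─ 3
      │  └─ 7
      │     └─ 2
      │        └─ 4 *
      ├─ 4
      │  └─ 3
      │     └─ 9
      │        └─ 9 *
      ├─ 6
      │  └─ 3
      │     └─ 6
      │        └─ 3
      │           └─ 5
      │              └─ 0 *
      ├─ 7 *
      └─ 8
         └─ 2
            └─ 9
               └─ 3
                  └─ 5 *
Counting every labelled node above: 36.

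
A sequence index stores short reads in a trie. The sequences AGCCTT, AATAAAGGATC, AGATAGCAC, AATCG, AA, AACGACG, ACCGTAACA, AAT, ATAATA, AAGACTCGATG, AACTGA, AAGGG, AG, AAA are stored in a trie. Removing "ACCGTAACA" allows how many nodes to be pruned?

8

Walk "ACCGTAACA" from the leaf back toward the root, removing each node that no remaining word uses.
The suffix "CCGTAACA" (8 nodes) is used only by "ACCGTAACA"; the node for "A" still has the child "G", so pruning stops there.
Nodes removed: 8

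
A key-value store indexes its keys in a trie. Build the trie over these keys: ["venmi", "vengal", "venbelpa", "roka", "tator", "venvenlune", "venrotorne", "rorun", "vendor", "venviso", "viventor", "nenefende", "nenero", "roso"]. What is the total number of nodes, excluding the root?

Trace insertions, counting only characters that open a new branch:
  "venmi" → 5 new (v, e, n, m, i)
  "vengal" → prefix "ven" already present; 3 new (g, a, l)
  "venbelpa" → prefix "ven" already present; 5 new (b, e, l, p, a)
  "roka" → 4 new (r, o, k, a)
  "tator" → 5 new (t, a, t, o, r)
  "venvenlune" → prefix "ven" already present; 7 new (v, e, n, l, u, n, e)
  "venrotorne" → prefix "ven" already present; 7 new (r, o, t, o, r, n, e)
  "rorun" → prefix "ro" already present; 3 new (r, u, n)
  "vendor" → prefix "ven" already present; 3 new (d, o, r)
  "venviso" → prefix "venv" already present; 3 new (i, s, o)
  "viventor" → prefix "v" already present; 7 new (i, v, e, n, t, o, r)
  "nenefende" → 9 new (n, e, n, e, f, e, n, d, e)
  "nenero" → prefix "nene" already present; 2 new (r, o)
  "roso" → prefix "ro" already present; 2 new (s, o)
Total nodes = 5 + 3 + 5 + 4 + 5 + 7 + 7 + 3 + 3 + 3 + 7 + 9 + 2 + 2 = 65

65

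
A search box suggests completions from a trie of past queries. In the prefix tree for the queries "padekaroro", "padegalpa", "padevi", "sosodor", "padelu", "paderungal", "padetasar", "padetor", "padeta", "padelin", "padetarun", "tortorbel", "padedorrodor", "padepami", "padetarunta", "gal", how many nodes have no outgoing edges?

Leaves are exactly the stored words that no other stored word extends.
Those words: "gal", "padedorrodor", "padegalpa", "padekaroro", "padelin", "padelu", "padepami", "paderungal", "padetarunta", "padetasar", "padetor", "padevi", "sosodor", "tortorbel"
Leaf count: 14

14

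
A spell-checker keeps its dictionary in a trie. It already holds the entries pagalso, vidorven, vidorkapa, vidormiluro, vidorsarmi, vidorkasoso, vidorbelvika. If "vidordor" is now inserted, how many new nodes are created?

3

"vidor" is already a path in the trie; the remaining "dor" must be added.
So 8 − 5 = 3 new nodes.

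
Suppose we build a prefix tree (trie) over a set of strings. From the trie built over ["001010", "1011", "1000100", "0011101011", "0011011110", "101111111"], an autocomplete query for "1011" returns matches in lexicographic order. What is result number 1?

DFS of the "1011" subtree visits, in order: "1011", "101111111"
The 1st is 1011.

1011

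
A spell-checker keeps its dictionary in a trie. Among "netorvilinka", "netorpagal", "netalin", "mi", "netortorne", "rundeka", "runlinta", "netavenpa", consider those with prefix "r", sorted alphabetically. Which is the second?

DFS of the "r" subtree visits, in order: "rundeka", "runlinta"
Position 2: runlinta

runlinta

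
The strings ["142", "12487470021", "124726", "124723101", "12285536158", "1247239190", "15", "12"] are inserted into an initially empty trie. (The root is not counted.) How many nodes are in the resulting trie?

34

Count nodes per top-level branch (shared prefixes stored once):
  '1'-branch (12, 12285536158, 124723101, 1247239190, 124726, 12487470021, 142, 15): 34 nodes
Sum: 34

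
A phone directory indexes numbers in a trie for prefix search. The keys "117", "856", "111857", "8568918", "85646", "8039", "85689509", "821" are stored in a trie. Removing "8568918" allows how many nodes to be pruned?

After clearing the end-marker at "8568918", prune upward until reaching a node still needed by another word.
The suffix "18" (2 nodes) is used only by "8568918"; the node for "85689" still has the child "5", so pruning stops there.
Nodes removed: 2

2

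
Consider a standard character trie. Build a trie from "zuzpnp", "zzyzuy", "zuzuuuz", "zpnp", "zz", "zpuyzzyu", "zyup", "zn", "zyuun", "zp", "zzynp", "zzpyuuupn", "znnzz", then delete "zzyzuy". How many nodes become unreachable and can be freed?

3

A node on "zzyzuy"'s path can go only if nothing else ends at it or branches off below it.
The suffix "zuy" (3 nodes) is used only by "zzyzuy"; the node for "zzy" still has the child "n", so pruning stops there.
Nodes removed: 3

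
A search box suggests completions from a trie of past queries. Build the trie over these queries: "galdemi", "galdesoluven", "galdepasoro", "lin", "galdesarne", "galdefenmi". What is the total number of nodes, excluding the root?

32

Count nodes per top-level branch (shared prefixes stored once):
  'g'-branch (galdefenmi, galdemi, galdepasoro, galdesarne, galdesoluven): 29 nodes
  'l'-branch (lin): 3 nodes
Sum: 32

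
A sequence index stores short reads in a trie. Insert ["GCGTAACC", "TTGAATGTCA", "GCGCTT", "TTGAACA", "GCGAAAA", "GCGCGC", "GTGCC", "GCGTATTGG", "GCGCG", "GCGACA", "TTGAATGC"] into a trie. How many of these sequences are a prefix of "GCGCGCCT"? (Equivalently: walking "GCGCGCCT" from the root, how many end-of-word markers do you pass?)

2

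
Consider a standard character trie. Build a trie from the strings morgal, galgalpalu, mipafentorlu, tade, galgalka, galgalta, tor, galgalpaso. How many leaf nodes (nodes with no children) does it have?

8

Leaves are exactly the stored words that no other stored word extends.
Those words: "galgalka", "galgalpalu", "galgalpaso", "galgalta", "mipafentorlu", "morgal", "tade", "tor"
Leaf count: 8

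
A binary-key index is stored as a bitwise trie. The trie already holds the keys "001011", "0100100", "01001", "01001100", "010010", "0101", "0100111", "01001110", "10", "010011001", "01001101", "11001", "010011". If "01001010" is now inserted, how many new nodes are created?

The longest prefix of "01001010" already in the trie is "010010" (length 6).
Each of the 2 remaining characters creates one node.

2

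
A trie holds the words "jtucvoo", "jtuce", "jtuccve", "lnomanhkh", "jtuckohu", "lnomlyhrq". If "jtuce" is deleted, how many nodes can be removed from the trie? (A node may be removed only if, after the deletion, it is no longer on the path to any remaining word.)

A node on "jtuce"'s path can go only if nothing else ends at it or branches off below it.
The suffix "e" (1 node) is used only by "jtuce"; the node for "jtuc" still has the child "v", so pruning stops there.
Nodes removed: 1

1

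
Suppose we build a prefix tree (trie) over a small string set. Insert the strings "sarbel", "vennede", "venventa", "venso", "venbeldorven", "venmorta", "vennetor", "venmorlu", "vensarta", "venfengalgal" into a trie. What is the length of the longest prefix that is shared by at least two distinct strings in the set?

Equivalently: take the maximum, over all pairs, of their longest common prefix length.
"venmorlu" and "venmorta" agree on "venmor" (6 characters) before diverging; nothing deeper is shared.
Longest shared-prefix length: 6

6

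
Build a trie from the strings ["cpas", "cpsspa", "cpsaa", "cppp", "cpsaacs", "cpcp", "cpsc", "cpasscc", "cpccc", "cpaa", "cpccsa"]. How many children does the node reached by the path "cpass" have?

Follow the path "cpass" to its node, then look at its outgoing edges.
Characters that immediately follow "cpass" among the stored strings: {c}.
That node has 1 child edge.

1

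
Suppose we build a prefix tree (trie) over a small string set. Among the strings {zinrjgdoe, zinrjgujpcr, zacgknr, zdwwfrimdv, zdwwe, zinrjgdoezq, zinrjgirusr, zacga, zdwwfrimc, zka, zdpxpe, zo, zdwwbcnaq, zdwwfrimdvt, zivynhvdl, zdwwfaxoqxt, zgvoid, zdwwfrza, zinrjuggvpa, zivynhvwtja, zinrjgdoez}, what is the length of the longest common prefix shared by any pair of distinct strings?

Equivalently: take the maximum, over all pairs, of their longest common prefix length.
e.g. "zdwwfrimdv" and "zdwwfrimdvt" share the prefix "zdwwfrimdv" of length 10; no pair shares a longer one.
Longest shared-prefix length: 10

10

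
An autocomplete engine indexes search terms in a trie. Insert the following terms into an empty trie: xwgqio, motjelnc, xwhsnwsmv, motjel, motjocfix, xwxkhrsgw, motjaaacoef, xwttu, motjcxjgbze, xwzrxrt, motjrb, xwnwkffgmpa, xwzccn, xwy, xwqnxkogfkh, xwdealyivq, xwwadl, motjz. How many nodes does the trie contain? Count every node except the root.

Trace insertions, counting only characters that open a new branch:
  "xwgqio" → 6 new (x, w, g, q, i, o)
  "motjelnc" → 8 new (m, o, t, j, e, l, n, c)
  "xwhsnwsmv" → prefix "xw" already present; 7 new (h, s, n, w, s, m, v)
  "motjel" → prefix "motjel" already present; 0 new (none)
  "motjocfix" → prefix "motj" already present; 5 new (o, c, f, i, x)
  "xwxkhrsgw" → prefix "xw" already present; 7 new (x, k, h, r, s, g, w)
  "motjaaacoef" → prefix "motj" already present; 7 new (a, a, a, c, o, e, f)
  "xwttu" → prefix "xw" already present; 3 new (t, t, u)
  "motjcxjgbze" → prefix "motj" already present; 7 new (c, x, j, g, b, z, e)
  "xwzrxrt" → prefix "xw" already present; 5 new (z, r, x, r, t)
  "motjrb" → prefix "motj" already present; 2 new (r, b)
  "xwnwkffgmpa" → prefix "xw" already present; 9 new (n, w, k, f, f, g, m, p, a)
  "xwzccn" → prefix "xwz" already present; 3 new (c, c, n)
  "xwy" → prefix "xw" already present; 1 new (y)
  "xwqnxkogfkh" → prefix "xw" already present; 9 new (q, n, x, k, o, g, f, k, h)
  "xwdealyivq" → prefix "xw" already present; 8 new (d, e, a, l, y, i, v, q)
  "xwwadl" → prefix "xw" already present; 4 new (w, a, d, l)
  "motjz" → prefix "motj" already present; 1 new (z)
Total nodes = 6 + 8 + 7 + 0 + 5 + 7 + 7 + 3 + 7 + 5 + 2 + 9 + 3 + 1 + 9 + 8 + 4 + 1 = 92

92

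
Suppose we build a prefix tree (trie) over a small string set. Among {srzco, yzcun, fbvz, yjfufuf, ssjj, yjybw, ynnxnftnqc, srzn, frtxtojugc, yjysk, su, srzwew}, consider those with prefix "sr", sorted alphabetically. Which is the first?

DFS of the "sr" subtree visits, in order: "srzco", "srzn", "srzwew"
Position 1: srzco

srzco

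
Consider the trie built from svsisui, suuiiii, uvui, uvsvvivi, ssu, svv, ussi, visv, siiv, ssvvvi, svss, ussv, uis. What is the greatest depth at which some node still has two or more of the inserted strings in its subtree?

3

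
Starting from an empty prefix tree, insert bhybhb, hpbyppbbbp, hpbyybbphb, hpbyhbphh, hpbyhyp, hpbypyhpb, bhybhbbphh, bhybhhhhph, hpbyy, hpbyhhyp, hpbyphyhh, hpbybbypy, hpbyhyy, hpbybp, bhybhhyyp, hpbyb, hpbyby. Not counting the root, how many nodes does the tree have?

Insert word by word; a character creates a node only if that edge doesn't already exist:
  "bhybhb" → 6 new (b, h, y, b, h, b)
  "hpbyppbbbp" → 10 new (h, p, b, y, p, p, b, b, b, p)
  "hpbyybbphb" → prefix "hpby" already present; 6 new (y, b, b, p, h, b)
  "hpbyhbphh" → prefix "hpby" already present; 5 new (h, b, p, h, h)
  "hpbyhyp" → prefix "hpbyh" already present; 2 new (y, p)
  "hpbypyhpb" → prefix "hpbyp" already present; 4 new (y, h, p, b)
  "bhybhbbphh" → prefix "bhybhb" already present; 4 new (b, p, h, h)
  "bhybhhhhph" → prefix "bhybh" already present; 5 new (h, h, h, p, h)
  "hpbyy" → prefix "hpbyy" already present; 0 new (none)
  "hpbyhhyp" → prefix "hpbyh" already present; 3 new (h, y, p)
  "hpbyphyhh" → prefix "hpbyp" already present; 4 new (h, y, h, h)
  "hpbybbypy" → prefix "hpby" already present; 5 new (b, b, y, p, y)
  "hpbyhyy" → prefix "hpbyhy" already present; 1 new (y)
  "hpbybp" → prefix "hpbyb" already present; 1 new (p)
  "bhybhhyyp" → prefix "bhybhh" already present; 3 new (y, y, p)
  "hpbyb" → prefix "hpbyb" already present; 0 new (none)
  "hpbyby" → prefix "hpbyb" already present; 1 new (y)
Total nodes = 6 + 10 + 6 + 5 + 2 + 4 + 4 + 5 + 0 + 3 + 4 + 5 + 1 + 1 + 3 + 0 + 1 = 60

60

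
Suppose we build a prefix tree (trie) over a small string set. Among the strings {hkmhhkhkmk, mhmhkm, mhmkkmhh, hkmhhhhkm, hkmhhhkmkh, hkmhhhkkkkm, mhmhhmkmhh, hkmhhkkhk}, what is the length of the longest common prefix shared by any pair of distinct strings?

The deepest shared node is where two words last agree before diverging.
e.g. "hkmhhhkkkkm" and "hkmhhhkmkh" share the prefix "hkmhhhk" of length 7; no pair shares a longer one.
Longest shared-prefix length: 7

7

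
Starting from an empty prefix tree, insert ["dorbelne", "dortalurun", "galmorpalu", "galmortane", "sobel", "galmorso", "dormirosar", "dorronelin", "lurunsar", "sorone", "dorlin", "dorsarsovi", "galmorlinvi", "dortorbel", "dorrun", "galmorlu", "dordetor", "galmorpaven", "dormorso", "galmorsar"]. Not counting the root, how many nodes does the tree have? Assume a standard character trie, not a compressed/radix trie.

Trace insertions, counting only characters that open a new branch:
  "dorbelne" → 8 new (d, o, r, b, e, l, n, e)
  "dortalurun" → prefix "dor" already present; 7 new (t, a, l, u, r, u, n)
  "galmorpalu" → 10 new (g, a, l, m, o, r, p, a, l, u)
  "galmortane" → prefix "galmor" already present; 4 new (t, a, n, e)
  "sobel" → 5 new (s, o, b, e, l)
  "galmorso" → prefix "galmor" already present; 2 new (s, o)
  "dormirosar" → prefix "dor" already present; 7 new (m, i, r, o, s, a, r)
  "dorronelin" → prefix "dor" already present; 7 new (r, o, n, e, l, i, n)
  "lurunsar" → 8 new (l, u, r, u, n, s, a, r)
  "sorone" → prefix "so" already present; 4 new (r, o, n, e)
  "dorlin" → prefix "dor" already present; 3 new (l, i, n)
  "dorsarsovi" → prefix "dor" already present; 7 new (s, a, r, s, o, v, i)
  "galmorlinvi" → prefix "galmor" already present; 5 new (l, i, n, v, i)
  "dortorbel" → prefix "dort" already present; 5 new (o, r, b, e, l)
  "dorrun" → prefix "dorr" already present; 2 new (u, n)
  "galmorlu" → prefix "galmorl" already present; 1 new (u)
  "dordetor" → prefix "dor" already present; 5 new (d, e, t, o, r)
  "galmorpaven" → prefix "galmorpa" already present; 3 new (v, e, n)
  "dormorso" → prefix "dorm" already present; 4 new (o, r, s, o)
  "galmorsar" → prefix "galmors" already present; 2 new (a, r)
Total nodes = 8 + 7 + 10 + 4 + 5 + 2 + 7 + 7 + 8 + 4 + 3 + 7 + 5 + 5 + 2 + 1 + 5 + 3 + 4 + 2 = 99

99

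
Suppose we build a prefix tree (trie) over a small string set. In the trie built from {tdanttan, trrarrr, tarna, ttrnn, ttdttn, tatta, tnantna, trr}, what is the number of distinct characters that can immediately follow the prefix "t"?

5

Follow the path "t" to its node, then look at its outgoing edges.
Characters that immediately follow "t" among the stored strings: {a, d, n, r, t}.
That node has 5 child edges.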